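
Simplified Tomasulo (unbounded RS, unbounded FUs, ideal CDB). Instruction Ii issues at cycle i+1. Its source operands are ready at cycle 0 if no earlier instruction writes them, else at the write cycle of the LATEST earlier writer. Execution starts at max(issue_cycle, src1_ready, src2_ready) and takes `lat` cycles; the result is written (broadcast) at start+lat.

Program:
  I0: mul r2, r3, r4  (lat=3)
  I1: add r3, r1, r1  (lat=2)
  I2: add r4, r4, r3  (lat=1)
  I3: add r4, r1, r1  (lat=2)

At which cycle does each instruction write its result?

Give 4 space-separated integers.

Answer: 4 4 5 6

Derivation:
I0 mul r2: issue@1 deps=(None,None) exec_start@1 write@4
I1 add r3: issue@2 deps=(None,None) exec_start@2 write@4
I2 add r4: issue@3 deps=(None,1) exec_start@4 write@5
I3 add r4: issue@4 deps=(None,None) exec_start@4 write@6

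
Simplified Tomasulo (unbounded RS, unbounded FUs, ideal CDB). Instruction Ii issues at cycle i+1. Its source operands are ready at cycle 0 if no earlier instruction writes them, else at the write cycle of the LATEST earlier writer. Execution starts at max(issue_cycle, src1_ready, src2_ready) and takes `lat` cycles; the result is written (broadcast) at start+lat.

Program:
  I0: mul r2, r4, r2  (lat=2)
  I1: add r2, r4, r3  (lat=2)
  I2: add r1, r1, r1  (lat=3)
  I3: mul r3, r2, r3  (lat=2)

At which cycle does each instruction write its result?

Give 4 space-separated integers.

I0 mul r2: issue@1 deps=(None,None) exec_start@1 write@3
I1 add r2: issue@2 deps=(None,None) exec_start@2 write@4
I2 add r1: issue@3 deps=(None,None) exec_start@3 write@6
I3 mul r3: issue@4 deps=(1,None) exec_start@4 write@6

Answer: 3 4 6 6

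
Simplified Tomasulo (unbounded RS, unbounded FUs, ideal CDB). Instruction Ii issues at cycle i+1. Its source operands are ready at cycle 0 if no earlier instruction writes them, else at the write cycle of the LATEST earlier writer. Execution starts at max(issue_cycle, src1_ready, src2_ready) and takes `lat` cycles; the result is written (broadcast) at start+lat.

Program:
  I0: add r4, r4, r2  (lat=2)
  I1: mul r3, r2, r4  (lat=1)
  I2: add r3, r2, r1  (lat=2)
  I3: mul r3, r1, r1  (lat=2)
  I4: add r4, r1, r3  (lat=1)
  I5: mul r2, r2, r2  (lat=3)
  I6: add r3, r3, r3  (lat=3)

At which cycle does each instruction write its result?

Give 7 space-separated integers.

I0 add r4: issue@1 deps=(None,None) exec_start@1 write@3
I1 mul r3: issue@2 deps=(None,0) exec_start@3 write@4
I2 add r3: issue@3 deps=(None,None) exec_start@3 write@5
I3 mul r3: issue@4 deps=(None,None) exec_start@4 write@6
I4 add r4: issue@5 deps=(None,3) exec_start@6 write@7
I5 mul r2: issue@6 deps=(None,None) exec_start@6 write@9
I6 add r3: issue@7 deps=(3,3) exec_start@7 write@10

Answer: 3 4 5 6 7 9 10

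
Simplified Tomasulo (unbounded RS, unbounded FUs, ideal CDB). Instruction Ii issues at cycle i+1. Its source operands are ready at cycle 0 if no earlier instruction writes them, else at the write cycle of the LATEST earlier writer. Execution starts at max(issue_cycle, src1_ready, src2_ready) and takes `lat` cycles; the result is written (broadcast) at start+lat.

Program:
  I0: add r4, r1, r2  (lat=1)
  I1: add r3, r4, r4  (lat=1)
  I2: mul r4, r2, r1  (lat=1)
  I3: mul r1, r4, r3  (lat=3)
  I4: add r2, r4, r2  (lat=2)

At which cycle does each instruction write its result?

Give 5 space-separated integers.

Answer: 2 3 4 7 7

Derivation:
I0 add r4: issue@1 deps=(None,None) exec_start@1 write@2
I1 add r3: issue@2 deps=(0,0) exec_start@2 write@3
I2 mul r4: issue@3 deps=(None,None) exec_start@3 write@4
I3 mul r1: issue@4 deps=(2,1) exec_start@4 write@7
I4 add r2: issue@5 deps=(2,None) exec_start@5 write@7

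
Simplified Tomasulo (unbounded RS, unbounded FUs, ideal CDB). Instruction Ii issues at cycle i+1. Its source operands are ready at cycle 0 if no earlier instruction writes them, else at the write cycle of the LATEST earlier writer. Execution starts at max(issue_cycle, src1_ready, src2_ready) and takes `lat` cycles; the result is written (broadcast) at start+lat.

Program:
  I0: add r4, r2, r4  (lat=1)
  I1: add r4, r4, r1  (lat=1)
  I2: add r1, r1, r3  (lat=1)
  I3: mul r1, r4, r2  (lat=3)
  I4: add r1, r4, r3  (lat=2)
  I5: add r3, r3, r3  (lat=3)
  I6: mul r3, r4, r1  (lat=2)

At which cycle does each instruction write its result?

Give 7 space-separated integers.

Answer: 2 3 4 7 7 9 9

Derivation:
I0 add r4: issue@1 deps=(None,None) exec_start@1 write@2
I1 add r4: issue@2 deps=(0,None) exec_start@2 write@3
I2 add r1: issue@3 deps=(None,None) exec_start@3 write@4
I3 mul r1: issue@4 deps=(1,None) exec_start@4 write@7
I4 add r1: issue@5 deps=(1,None) exec_start@5 write@7
I5 add r3: issue@6 deps=(None,None) exec_start@6 write@9
I6 mul r3: issue@7 deps=(1,4) exec_start@7 write@9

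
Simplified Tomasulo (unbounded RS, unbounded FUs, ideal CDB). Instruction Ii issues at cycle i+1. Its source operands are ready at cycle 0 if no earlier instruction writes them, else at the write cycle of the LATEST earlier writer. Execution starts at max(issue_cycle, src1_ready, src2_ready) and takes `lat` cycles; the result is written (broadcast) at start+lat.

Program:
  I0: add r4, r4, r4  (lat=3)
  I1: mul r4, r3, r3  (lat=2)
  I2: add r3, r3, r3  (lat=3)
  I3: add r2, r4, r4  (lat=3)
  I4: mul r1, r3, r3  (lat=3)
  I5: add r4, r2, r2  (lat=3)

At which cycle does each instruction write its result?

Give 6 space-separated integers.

I0 add r4: issue@1 deps=(None,None) exec_start@1 write@4
I1 mul r4: issue@2 deps=(None,None) exec_start@2 write@4
I2 add r3: issue@3 deps=(None,None) exec_start@3 write@6
I3 add r2: issue@4 deps=(1,1) exec_start@4 write@7
I4 mul r1: issue@5 deps=(2,2) exec_start@6 write@9
I5 add r4: issue@6 deps=(3,3) exec_start@7 write@10

Answer: 4 4 6 7 9 10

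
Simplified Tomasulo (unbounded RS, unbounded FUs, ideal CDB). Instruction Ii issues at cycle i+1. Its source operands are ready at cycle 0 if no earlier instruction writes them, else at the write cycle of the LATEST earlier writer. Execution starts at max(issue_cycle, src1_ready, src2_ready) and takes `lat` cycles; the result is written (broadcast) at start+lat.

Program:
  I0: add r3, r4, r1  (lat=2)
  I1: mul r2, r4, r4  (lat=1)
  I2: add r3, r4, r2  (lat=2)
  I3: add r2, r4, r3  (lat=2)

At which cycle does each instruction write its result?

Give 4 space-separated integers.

I0 add r3: issue@1 deps=(None,None) exec_start@1 write@3
I1 mul r2: issue@2 deps=(None,None) exec_start@2 write@3
I2 add r3: issue@3 deps=(None,1) exec_start@3 write@5
I3 add r2: issue@4 deps=(None,2) exec_start@5 write@7

Answer: 3 3 5 7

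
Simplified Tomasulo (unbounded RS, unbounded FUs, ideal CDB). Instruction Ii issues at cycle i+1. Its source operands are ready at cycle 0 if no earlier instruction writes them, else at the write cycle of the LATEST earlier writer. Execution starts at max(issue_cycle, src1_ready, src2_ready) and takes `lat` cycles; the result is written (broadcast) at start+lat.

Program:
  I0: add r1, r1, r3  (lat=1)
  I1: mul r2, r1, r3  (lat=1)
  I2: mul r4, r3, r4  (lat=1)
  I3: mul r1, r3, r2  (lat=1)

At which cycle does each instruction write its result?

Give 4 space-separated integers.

Answer: 2 3 4 5

Derivation:
I0 add r1: issue@1 deps=(None,None) exec_start@1 write@2
I1 mul r2: issue@2 deps=(0,None) exec_start@2 write@3
I2 mul r4: issue@3 deps=(None,None) exec_start@3 write@4
I3 mul r1: issue@4 deps=(None,1) exec_start@4 write@5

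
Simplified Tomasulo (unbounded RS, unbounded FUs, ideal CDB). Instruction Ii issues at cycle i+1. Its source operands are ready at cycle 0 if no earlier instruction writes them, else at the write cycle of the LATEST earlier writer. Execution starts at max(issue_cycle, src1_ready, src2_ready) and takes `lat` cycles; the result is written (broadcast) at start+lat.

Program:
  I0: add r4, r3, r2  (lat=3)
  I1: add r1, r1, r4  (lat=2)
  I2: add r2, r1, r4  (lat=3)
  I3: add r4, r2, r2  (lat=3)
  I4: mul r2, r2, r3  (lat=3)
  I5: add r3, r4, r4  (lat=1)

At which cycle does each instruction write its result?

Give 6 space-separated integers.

Answer: 4 6 9 12 12 13

Derivation:
I0 add r4: issue@1 deps=(None,None) exec_start@1 write@4
I1 add r1: issue@2 deps=(None,0) exec_start@4 write@6
I2 add r2: issue@3 deps=(1,0) exec_start@6 write@9
I3 add r4: issue@4 deps=(2,2) exec_start@9 write@12
I4 mul r2: issue@5 deps=(2,None) exec_start@9 write@12
I5 add r3: issue@6 deps=(3,3) exec_start@12 write@13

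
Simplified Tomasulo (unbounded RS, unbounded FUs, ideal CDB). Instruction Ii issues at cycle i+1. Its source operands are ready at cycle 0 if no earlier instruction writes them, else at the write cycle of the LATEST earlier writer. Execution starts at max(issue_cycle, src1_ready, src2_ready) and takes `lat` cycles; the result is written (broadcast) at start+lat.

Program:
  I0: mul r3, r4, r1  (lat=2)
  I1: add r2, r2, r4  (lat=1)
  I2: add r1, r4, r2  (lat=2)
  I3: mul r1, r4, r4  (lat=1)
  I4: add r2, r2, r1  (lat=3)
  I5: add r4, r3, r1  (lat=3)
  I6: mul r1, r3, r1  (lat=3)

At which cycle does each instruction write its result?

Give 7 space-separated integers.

Answer: 3 3 5 5 8 9 10

Derivation:
I0 mul r3: issue@1 deps=(None,None) exec_start@1 write@3
I1 add r2: issue@2 deps=(None,None) exec_start@2 write@3
I2 add r1: issue@3 deps=(None,1) exec_start@3 write@5
I3 mul r1: issue@4 deps=(None,None) exec_start@4 write@5
I4 add r2: issue@5 deps=(1,3) exec_start@5 write@8
I5 add r4: issue@6 deps=(0,3) exec_start@6 write@9
I6 mul r1: issue@7 deps=(0,3) exec_start@7 write@10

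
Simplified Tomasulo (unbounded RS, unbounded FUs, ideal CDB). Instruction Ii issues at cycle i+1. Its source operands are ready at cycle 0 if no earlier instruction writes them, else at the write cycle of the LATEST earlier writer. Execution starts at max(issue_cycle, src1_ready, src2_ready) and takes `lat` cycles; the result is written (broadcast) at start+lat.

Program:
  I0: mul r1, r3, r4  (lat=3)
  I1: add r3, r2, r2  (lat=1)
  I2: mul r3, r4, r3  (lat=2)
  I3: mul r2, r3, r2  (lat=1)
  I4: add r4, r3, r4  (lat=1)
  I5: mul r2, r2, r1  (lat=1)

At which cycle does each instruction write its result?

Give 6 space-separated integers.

I0 mul r1: issue@1 deps=(None,None) exec_start@1 write@4
I1 add r3: issue@2 deps=(None,None) exec_start@2 write@3
I2 mul r3: issue@3 deps=(None,1) exec_start@3 write@5
I3 mul r2: issue@4 deps=(2,None) exec_start@5 write@6
I4 add r4: issue@5 deps=(2,None) exec_start@5 write@6
I5 mul r2: issue@6 deps=(3,0) exec_start@6 write@7

Answer: 4 3 5 6 6 7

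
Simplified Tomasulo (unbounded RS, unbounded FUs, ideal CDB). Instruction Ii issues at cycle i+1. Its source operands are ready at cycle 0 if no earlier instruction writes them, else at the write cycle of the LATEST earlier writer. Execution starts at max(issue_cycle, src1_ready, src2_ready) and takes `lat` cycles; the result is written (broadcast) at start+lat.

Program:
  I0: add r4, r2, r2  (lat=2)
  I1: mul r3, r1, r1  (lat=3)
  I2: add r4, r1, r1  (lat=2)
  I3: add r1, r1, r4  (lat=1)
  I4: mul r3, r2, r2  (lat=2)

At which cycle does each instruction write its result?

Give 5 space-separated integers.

Answer: 3 5 5 6 7

Derivation:
I0 add r4: issue@1 deps=(None,None) exec_start@1 write@3
I1 mul r3: issue@2 deps=(None,None) exec_start@2 write@5
I2 add r4: issue@3 deps=(None,None) exec_start@3 write@5
I3 add r1: issue@4 deps=(None,2) exec_start@5 write@6
I4 mul r3: issue@5 deps=(None,None) exec_start@5 write@7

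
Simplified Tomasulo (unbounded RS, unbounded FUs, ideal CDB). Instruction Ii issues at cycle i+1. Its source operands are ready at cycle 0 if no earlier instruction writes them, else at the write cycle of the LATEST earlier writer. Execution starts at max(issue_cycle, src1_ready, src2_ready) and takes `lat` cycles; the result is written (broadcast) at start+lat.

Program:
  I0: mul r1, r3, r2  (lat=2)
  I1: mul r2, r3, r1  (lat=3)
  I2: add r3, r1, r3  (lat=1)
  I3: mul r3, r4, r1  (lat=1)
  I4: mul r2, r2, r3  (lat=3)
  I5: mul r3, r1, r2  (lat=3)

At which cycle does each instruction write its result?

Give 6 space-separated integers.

Answer: 3 6 4 5 9 12

Derivation:
I0 mul r1: issue@1 deps=(None,None) exec_start@1 write@3
I1 mul r2: issue@2 deps=(None,0) exec_start@3 write@6
I2 add r3: issue@3 deps=(0,None) exec_start@3 write@4
I3 mul r3: issue@4 deps=(None,0) exec_start@4 write@5
I4 mul r2: issue@5 deps=(1,3) exec_start@6 write@9
I5 mul r3: issue@6 deps=(0,4) exec_start@9 write@12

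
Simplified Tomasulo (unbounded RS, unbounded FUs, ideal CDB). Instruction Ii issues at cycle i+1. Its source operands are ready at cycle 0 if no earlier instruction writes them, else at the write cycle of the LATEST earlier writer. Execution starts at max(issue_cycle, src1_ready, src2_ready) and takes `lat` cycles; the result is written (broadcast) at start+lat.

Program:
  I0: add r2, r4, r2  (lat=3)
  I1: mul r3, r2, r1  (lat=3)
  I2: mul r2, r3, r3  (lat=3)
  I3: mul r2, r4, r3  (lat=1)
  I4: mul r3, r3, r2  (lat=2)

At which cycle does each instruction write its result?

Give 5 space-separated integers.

Answer: 4 7 10 8 10

Derivation:
I0 add r2: issue@1 deps=(None,None) exec_start@1 write@4
I1 mul r3: issue@2 deps=(0,None) exec_start@4 write@7
I2 mul r2: issue@3 deps=(1,1) exec_start@7 write@10
I3 mul r2: issue@4 deps=(None,1) exec_start@7 write@8
I4 mul r3: issue@5 deps=(1,3) exec_start@8 write@10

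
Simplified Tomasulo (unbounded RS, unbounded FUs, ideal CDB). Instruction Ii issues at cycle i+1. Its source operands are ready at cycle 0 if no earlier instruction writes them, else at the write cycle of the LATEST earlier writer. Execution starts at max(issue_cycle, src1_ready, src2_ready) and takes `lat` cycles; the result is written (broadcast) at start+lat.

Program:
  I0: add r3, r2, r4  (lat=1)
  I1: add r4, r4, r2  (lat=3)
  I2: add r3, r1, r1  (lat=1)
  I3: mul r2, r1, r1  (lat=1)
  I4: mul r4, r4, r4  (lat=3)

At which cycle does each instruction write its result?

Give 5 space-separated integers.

Answer: 2 5 4 5 8

Derivation:
I0 add r3: issue@1 deps=(None,None) exec_start@1 write@2
I1 add r4: issue@2 deps=(None,None) exec_start@2 write@5
I2 add r3: issue@3 deps=(None,None) exec_start@3 write@4
I3 mul r2: issue@4 deps=(None,None) exec_start@4 write@5
I4 mul r4: issue@5 deps=(1,1) exec_start@5 write@8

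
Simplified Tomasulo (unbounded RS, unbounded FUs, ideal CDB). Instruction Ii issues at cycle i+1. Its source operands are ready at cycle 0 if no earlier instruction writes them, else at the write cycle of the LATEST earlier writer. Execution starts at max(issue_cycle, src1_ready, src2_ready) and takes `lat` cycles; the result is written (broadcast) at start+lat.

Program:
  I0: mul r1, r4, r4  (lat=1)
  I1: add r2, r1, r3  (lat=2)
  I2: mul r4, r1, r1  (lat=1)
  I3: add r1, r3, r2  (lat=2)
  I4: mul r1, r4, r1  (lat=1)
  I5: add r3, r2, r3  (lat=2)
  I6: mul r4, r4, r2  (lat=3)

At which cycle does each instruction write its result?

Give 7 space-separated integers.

I0 mul r1: issue@1 deps=(None,None) exec_start@1 write@2
I1 add r2: issue@2 deps=(0,None) exec_start@2 write@4
I2 mul r4: issue@3 deps=(0,0) exec_start@3 write@4
I3 add r1: issue@4 deps=(None,1) exec_start@4 write@6
I4 mul r1: issue@5 deps=(2,3) exec_start@6 write@7
I5 add r3: issue@6 deps=(1,None) exec_start@6 write@8
I6 mul r4: issue@7 deps=(2,1) exec_start@7 write@10

Answer: 2 4 4 6 7 8 10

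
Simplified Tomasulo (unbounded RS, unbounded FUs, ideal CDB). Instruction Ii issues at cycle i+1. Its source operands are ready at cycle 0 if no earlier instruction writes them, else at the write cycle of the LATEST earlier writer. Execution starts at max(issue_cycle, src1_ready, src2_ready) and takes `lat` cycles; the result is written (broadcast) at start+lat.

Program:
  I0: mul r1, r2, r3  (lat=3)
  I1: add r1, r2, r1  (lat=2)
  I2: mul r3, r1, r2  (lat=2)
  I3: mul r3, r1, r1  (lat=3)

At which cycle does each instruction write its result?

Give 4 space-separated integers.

I0 mul r1: issue@1 deps=(None,None) exec_start@1 write@4
I1 add r1: issue@2 deps=(None,0) exec_start@4 write@6
I2 mul r3: issue@3 deps=(1,None) exec_start@6 write@8
I3 mul r3: issue@4 deps=(1,1) exec_start@6 write@9

Answer: 4 6 8 9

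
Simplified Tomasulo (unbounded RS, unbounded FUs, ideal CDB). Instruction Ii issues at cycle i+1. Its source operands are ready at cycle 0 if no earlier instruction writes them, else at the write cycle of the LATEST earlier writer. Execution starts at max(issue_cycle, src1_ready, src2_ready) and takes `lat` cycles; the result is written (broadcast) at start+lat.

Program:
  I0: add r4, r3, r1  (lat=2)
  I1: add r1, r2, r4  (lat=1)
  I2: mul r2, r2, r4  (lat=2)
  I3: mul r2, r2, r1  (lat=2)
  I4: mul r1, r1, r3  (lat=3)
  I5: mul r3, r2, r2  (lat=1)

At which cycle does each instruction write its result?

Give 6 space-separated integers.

Answer: 3 4 5 7 8 8

Derivation:
I0 add r4: issue@1 deps=(None,None) exec_start@1 write@3
I1 add r1: issue@2 deps=(None,0) exec_start@3 write@4
I2 mul r2: issue@3 deps=(None,0) exec_start@3 write@5
I3 mul r2: issue@4 deps=(2,1) exec_start@5 write@7
I4 mul r1: issue@5 deps=(1,None) exec_start@5 write@8
I5 mul r3: issue@6 deps=(3,3) exec_start@7 write@8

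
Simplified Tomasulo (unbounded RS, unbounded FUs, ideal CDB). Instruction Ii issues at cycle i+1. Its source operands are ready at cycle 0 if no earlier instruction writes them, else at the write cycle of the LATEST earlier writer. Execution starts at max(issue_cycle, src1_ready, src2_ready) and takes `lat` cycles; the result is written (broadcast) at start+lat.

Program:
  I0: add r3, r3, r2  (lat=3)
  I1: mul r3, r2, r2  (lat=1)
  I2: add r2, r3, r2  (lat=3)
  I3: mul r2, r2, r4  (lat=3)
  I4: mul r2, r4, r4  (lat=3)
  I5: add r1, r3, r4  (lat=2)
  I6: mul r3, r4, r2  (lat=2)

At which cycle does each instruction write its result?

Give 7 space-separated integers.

I0 add r3: issue@1 deps=(None,None) exec_start@1 write@4
I1 mul r3: issue@2 deps=(None,None) exec_start@2 write@3
I2 add r2: issue@3 deps=(1,None) exec_start@3 write@6
I3 mul r2: issue@4 deps=(2,None) exec_start@6 write@9
I4 mul r2: issue@5 deps=(None,None) exec_start@5 write@8
I5 add r1: issue@6 deps=(1,None) exec_start@6 write@8
I6 mul r3: issue@7 deps=(None,4) exec_start@8 write@10

Answer: 4 3 6 9 8 8 10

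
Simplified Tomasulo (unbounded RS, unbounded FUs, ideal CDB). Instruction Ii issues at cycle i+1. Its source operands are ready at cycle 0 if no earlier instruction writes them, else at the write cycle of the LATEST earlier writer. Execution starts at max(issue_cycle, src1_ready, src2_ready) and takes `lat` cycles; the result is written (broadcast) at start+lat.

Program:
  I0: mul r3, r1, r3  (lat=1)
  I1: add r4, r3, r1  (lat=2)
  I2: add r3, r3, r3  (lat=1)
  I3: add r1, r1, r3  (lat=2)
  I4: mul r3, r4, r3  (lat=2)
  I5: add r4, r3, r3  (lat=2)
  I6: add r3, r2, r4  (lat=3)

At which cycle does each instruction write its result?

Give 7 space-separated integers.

Answer: 2 4 4 6 7 9 12

Derivation:
I0 mul r3: issue@1 deps=(None,None) exec_start@1 write@2
I1 add r4: issue@2 deps=(0,None) exec_start@2 write@4
I2 add r3: issue@3 deps=(0,0) exec_start@3 write@4
I3 add r1: issue@4 deps=(None,2) exec_start@4 write@6
I4 mul r3: issue@5 deps=(1,2) exec_start@5 write@7
I5 add r4: issue@6 deps=(4,4) exec_start@7 write@9
I6 add r3: issue@7 deps=(None,5) exec_start@9 write@12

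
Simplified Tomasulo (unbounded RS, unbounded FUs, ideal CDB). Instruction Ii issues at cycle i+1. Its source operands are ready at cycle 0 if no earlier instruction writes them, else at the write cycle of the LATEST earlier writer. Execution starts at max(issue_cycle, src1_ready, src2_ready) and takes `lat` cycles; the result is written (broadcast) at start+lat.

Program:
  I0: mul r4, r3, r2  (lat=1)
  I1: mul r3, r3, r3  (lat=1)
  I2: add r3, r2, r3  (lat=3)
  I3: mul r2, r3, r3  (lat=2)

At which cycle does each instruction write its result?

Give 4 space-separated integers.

Answer: 2 3 6 8

Derivation:
I0 mul r4: issue@1 deps=(None,None) exec_start@1 write@2
I1 mul r3: issue@2 deps=(None,None) exec_start@2 write@3
I2 add r3: issue@3 deps=(None,1) exec_start@3 write@6
I3 mul r2: issue@4 deps=(2,2) exec_start@6 write@8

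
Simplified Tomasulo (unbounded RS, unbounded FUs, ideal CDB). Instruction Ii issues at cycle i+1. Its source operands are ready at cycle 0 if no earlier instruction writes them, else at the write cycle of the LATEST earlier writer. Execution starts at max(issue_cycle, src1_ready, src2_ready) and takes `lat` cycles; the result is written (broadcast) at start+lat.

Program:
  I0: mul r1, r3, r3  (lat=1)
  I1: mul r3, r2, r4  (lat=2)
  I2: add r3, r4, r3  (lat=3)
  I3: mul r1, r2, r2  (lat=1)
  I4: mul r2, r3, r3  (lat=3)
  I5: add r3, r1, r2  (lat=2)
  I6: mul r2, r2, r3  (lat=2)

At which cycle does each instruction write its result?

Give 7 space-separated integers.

I0 mul r1: issue@1 deps=(None,None) exec_start@1 write@2
I1 mul r3: issue@2 deps=(None,None) exec_start@2 write@4
I2 add r3: issue@3 deps=(None,1) exec_start@4 write@7
I3 mul r1: issue@4 deps=(None,None) exec_start@4 write@5
I4 mul r2: issue@5 deps=(2,2) exec_start@7 write@10
I5 add r3: issue@6 deps=(3,4) exec_start@10 write@12
I6 mul r2: issue@7 deps=(4,5) exec_start@12 write@14

Answer: 2 4 7 5 10 12 14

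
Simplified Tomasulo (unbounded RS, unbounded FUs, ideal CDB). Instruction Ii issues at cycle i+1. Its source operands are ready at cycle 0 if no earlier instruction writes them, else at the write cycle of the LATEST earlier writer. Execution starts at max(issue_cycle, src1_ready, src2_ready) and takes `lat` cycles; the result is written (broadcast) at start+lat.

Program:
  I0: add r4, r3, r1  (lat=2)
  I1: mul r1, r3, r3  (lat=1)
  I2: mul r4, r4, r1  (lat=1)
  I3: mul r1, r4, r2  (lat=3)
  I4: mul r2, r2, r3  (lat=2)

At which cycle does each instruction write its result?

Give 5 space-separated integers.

Answer: 3 3 4 7 7

Derivation:
I0 add r4: issue@1 deps=(None,None) exec_start@1 write@3
I1 mul r1: issue@2 deps=(None,None) exec_start@2 write@3
I2 mul r4: issue@3 deps=(0,1) exec_start@3 write@4
I3 mul r1: issue@4 deps=(2,None) exec_start@4 write@7
I4 mul r2: issue@5 deps=(None,None) exec_start@5 write@7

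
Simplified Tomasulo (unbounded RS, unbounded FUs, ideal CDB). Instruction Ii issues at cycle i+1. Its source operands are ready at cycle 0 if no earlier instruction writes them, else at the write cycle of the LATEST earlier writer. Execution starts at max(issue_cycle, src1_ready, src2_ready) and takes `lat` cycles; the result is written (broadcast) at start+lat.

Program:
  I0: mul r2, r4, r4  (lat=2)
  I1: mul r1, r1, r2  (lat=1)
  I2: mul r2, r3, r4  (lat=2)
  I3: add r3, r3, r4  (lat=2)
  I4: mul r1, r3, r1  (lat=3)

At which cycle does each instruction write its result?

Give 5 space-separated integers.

I0 mul r2: issue@1 deps=(None,None) exec_start@1 write@3
I1 mul r1: issue@2 deps=(None,0) exec_start@3 write@4
I2 mul r2: issue@3 deps=(None,None) exec_start@3 write@5
I3 add r3: issue@4 deps=(None,None) exec_start@4 write@6
I4 mul r1: issue@5 deps=(3,1) exec_start@6 write@9

Answer: 3 4 5 6 9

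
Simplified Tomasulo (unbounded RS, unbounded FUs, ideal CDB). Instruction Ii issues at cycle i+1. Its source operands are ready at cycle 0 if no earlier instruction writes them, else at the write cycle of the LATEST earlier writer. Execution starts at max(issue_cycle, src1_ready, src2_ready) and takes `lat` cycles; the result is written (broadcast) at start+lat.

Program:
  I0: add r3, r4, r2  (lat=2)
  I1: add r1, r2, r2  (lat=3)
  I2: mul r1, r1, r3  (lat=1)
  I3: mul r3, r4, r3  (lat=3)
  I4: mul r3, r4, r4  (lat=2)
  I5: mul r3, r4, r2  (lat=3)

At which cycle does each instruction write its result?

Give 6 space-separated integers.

Answer: 3 5 6 7 7 9

Derivation:
I0 add r3: issue@1 deps=(None,None) exec_start@1 write@3
I1 add r1: issue@2 deps=(None,None) exec_start@2 write@5
I2 mul r1: issue@3 deps=(1,0) exec_start@5 write@6
I3 mul r3: issue@4 deps=(None,0) exec_start@4 write@7
I4 mul r3: issue@5 deps=(None,None) exec_start@5 write@7
I5 mul r3: issue@6 deps=(None,None) exec_start@6 write@9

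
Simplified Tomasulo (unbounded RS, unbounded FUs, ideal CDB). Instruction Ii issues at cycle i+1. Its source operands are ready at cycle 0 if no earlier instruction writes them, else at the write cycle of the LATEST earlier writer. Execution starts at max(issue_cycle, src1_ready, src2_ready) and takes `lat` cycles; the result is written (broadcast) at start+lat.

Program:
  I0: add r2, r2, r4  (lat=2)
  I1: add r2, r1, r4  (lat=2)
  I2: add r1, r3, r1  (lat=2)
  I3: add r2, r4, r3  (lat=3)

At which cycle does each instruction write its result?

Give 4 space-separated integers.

Answer: 3 4 5 7

Derivation:
I0 add r2: issue@1 deps=(None,None) exec_start@1 write@3
I1 add r2: issue@2 deps=(None,None) exec_start@2 write@4
I2 add r1: issue@3 deps=(None,None) exec_start@3 write@5
I3 add r2: issue@4 deps=(None,None) exec_start@4 write@7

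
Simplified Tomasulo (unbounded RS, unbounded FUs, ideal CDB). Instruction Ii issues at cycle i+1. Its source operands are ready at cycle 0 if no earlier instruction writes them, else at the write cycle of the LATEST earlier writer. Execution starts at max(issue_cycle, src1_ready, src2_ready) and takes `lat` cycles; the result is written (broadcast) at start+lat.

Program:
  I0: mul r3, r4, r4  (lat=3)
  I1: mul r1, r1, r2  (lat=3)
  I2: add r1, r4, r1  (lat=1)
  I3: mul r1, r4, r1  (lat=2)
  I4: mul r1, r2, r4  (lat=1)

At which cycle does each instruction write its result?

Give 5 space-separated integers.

Answer: 4 5 6 8 6

Derivation:
I0 mul r3: issue@1 deps=(None,None) exec_start@1 write@4
I1 mul r1: issue@2 deps=(None,None) exec_start@2 write@5
I2 add r1: issue@3 deps=(None,1) exec_start@5 write@6
I3 mul r1: issue@4 deps=(None,2) exec_start@6 write@8
I4 mul r1: issue@5 deps=(None,None) exec_start@5 write@6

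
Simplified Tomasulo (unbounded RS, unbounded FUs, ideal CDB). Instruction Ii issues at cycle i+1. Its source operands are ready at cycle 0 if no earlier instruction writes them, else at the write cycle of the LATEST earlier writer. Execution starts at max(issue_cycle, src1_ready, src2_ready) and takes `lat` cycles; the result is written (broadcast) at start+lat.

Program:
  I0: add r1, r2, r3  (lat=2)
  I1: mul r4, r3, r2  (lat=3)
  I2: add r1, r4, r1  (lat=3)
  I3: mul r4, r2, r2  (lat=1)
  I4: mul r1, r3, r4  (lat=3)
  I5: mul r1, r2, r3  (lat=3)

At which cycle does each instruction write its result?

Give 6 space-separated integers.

Answer: 3 5 8 5 8 9

Derivation:
I0 add r1: issue@1 deps=(None,None) exec_start@1 write@3
I1 mul r4: issue@2 deps=(None,None) exec_start@2 write@5
I2 add r1: issue@3 deps=(1,0) exec_start@5 write@8
I3 mul r4: issue@4 deps=(None,None) exec_start@4 write@5
I4 mul r1: issue@5 deps=(None,3) exec_start@5 write@8
I5 mul r1: issue@6 deps=(None,None) exec_start@6 write@9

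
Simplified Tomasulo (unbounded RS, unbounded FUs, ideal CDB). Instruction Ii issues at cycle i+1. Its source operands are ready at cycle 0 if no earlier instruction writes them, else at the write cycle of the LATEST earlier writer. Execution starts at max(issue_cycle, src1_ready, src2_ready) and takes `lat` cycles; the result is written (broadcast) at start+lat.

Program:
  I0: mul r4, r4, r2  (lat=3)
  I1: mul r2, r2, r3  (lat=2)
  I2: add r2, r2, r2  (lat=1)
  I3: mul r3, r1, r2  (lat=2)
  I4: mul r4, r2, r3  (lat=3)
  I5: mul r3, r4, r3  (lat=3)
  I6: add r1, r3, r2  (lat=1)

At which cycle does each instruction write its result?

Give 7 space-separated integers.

Answer: 4 4 5 7 10 13 14

Derivation:
I0 mul r4: issue@1 deps=(None,None) exec_start@1 write@4
I1 mul r2: issue@2 deps=(None,None) exec_start@2 write@4
I2 add r2: issue@3 deps=(1,1) exec_start@4 write@5
I3 mul r3: issue@4 deps=(None,2) exec_start@5 write@7
I4 mul r4: issue@5 deps=(2,3) exec_start@7 write@10
I5 mul r3: issue@6 deps=(4,3) exec_start@10 write@13
I6 add r1: issue@7 deps=(5,2) exec_start@13 write@14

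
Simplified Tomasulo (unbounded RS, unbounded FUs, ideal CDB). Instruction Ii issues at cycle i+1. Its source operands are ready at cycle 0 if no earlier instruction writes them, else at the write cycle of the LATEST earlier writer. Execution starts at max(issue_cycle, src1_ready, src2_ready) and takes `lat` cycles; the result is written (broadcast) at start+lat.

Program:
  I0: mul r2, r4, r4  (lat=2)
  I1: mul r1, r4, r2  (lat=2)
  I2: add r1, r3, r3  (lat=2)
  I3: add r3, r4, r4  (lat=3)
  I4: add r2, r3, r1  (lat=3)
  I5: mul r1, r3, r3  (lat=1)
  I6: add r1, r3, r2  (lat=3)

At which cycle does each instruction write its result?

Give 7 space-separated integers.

Answer: 3 5 5 7 10 8 13

Derivation:
I0 mul r2: issue@1 deps=(None,None) exec_start@1 write@3
I1 mul r1: issue@2 deps=(None,0) exec_start@3 write@5
I2 add r1: issue@3 deps=(None,None) exec_start@3 write@5
I3 add r3: issue@4 deps=(None,None) exec_start@4 write@7
I4 add r2: issue@5 deps=(3,2) exec_start@7 write@10
I5 mul r1: issue@6 deps=(3,3) exec_start@7 write@8
I6 add r1: issue@7 deps=(3,4) exec_start@10 write@13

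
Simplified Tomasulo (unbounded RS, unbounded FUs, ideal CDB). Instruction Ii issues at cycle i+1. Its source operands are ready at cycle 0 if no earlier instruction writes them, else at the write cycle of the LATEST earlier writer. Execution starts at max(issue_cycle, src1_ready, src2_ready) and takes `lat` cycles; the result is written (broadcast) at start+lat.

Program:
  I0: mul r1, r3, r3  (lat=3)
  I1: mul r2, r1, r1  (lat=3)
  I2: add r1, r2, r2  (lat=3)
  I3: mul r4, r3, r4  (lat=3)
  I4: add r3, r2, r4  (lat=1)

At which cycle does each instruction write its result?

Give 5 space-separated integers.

I0 mul r1: issue@1 deps=(None,None) exec_start@1 write@4
I1 mul r2: issue@2 deps=(0,0) exec_start@4 write@7
I2 add r1: issue@3 deps=(1,1) exec_start@7 write@10
I3 mul r4: issue@4 deps=(None,None) exec_start@4 write@7
I4 add r3: issue@5 deps=(1,3) exec_start@7 write@8

Answer: 4 7 10 7 8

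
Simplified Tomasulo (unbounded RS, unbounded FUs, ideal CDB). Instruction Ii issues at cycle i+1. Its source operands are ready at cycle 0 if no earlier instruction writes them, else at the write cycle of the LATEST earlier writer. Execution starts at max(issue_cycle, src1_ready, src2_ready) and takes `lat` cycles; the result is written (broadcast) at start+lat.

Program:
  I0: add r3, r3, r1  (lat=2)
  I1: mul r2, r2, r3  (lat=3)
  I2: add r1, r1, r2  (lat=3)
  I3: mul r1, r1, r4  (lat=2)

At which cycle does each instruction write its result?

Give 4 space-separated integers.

Answer: 3 6 9 11

Derivation:
I0 add r3: issue@1 deps=(None,None) exec_start@1 write@3
I1 mul r2: issue@2 deps=(None,0) exec_start@3 write@6
I2 add r1: issue@3 deps=(None,1) exec_start@6 write@9
I3 mul r1: issue@4 deps=(2,None) exec_start@9 write@11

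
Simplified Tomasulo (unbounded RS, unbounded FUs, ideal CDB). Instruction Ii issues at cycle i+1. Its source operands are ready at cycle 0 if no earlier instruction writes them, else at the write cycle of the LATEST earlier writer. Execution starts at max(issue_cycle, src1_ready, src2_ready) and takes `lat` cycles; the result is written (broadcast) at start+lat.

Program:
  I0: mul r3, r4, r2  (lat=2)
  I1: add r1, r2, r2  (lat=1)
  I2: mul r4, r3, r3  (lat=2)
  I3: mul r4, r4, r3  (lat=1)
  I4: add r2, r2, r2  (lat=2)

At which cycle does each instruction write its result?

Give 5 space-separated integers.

I0 mul r3: issue@1 deps=(None,None) exec_start@1 write@3
I1 add r1: issue@2 deps=(None,None) exec_start@2 write@3
I2 mul r4: issue@3 deps=(0,0) exec_start@3 write@5
I3 mul r4: issue@4 deps=(2,0) exec_start@5 write@6
I4 add r2: issue@5 deps=(None,None) exec_start@5 write@7

Answer: 3 3 5 6 7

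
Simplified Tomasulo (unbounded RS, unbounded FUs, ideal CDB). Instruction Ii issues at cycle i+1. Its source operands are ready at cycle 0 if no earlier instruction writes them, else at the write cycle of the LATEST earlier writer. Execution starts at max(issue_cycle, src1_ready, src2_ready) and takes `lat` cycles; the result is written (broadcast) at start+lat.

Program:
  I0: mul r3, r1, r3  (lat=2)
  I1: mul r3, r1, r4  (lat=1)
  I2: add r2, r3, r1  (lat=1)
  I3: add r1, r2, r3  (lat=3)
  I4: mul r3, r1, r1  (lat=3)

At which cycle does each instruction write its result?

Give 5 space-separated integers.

I0 mul r3: issue@1 deps=(None,None) exec_start@1 write@3
I1 mul r3: issue@2 deps=(None,None) exec_start@2 write@3
I2 add r2: issue@3 deps=(1,None) exec_start@3 write@4
I3 add r1: issue@4 deps=(2,1) exec_start@4 write@7
I4 mul r3: issue@5 deps=(3,3) exec_start@7 write@10

Answer: 3 3 4 7 10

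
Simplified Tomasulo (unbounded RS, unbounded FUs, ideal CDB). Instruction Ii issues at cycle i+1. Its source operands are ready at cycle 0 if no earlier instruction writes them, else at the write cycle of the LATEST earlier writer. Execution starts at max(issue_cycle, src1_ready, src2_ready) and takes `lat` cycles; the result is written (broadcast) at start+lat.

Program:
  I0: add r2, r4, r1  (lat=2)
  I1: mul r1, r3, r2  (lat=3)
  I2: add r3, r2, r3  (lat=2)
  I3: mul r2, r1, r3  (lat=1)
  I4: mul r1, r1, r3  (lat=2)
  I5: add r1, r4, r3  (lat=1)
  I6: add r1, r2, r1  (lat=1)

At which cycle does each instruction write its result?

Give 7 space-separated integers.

Answer: 3 6 5 7 8 7 8

Derivation:
I0 add r2: issue@1 deps=(None,None) exec_start@1 write@3
I1 mul r1: issue@2 deps=(None,0) exec_start@3 write@6
I2 add r3: issue@3 deps=(0,None) exec_start@3 write@5
I3 mul r2: issue@4 deps=(1,2) exec_start@6 write@7
I4 mul r1: issue@5 deps=(1,2) exec_start@6 write@8
I5 add r1: issue@6 deps=(None,2) exec_start@6 write@7
I6 add r1: issue@7 deps=(3,5) exec_start@7 write@8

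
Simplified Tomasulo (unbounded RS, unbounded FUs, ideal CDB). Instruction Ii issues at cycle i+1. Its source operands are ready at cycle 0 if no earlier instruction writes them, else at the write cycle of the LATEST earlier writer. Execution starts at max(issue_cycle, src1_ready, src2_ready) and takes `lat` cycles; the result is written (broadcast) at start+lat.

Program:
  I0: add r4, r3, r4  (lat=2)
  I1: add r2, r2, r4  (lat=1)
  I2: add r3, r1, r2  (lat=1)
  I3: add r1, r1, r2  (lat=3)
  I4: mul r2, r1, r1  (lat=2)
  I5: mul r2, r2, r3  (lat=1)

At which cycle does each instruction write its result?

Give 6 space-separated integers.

Answer: 3 4 5 7 9 10

Derivation:
I0 add r4: issue@1 deps=(None,None) exec_start@1 write@3
I1 add r2: issue@2 deps=(None,0) exec_start@3 write@4
I2 add r3: issue@3 deps=(None,1) exec_start@4 write@5
I3 add r1: issue@4 deps=(None,1) exec_start@4 write@7
I4 mul r2: issue@5 deps=(3,3) exec_start@7 write@9
I5 mul r2: issue@6 deps=(4,2) exec_start@9 write@10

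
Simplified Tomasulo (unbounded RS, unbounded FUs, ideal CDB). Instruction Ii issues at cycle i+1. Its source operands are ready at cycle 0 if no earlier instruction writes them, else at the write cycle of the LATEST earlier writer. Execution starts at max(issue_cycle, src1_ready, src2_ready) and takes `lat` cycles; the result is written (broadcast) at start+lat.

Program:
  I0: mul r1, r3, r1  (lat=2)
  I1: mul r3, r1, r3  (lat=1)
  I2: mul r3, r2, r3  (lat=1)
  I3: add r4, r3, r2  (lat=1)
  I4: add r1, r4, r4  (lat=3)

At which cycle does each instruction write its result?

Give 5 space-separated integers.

I0 mul r1: issue@1 deps=(None,None) exec_start@1 write@3
I1 mul r3: issue@2 deps=(0,None) exec_start@3 write@4
I2 mul r3: issue@3 deps=(None,1) exec_start@4 write@5
I3 add r4: issue@4 deps=(2,None) exec_start@5 write@6
I4 add r1: issue@5 deps=(3,3) exec_start@6 write@9

Answer: 3 4 5 6 9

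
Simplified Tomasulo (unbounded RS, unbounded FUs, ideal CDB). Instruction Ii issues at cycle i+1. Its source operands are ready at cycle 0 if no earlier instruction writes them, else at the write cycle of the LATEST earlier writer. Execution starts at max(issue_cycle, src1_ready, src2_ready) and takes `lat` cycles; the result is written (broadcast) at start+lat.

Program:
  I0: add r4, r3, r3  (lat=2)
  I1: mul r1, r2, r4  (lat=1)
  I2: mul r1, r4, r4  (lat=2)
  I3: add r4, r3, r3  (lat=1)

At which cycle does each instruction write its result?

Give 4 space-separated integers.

I0 add r4: issue@1 deps=(None,None) exec_start@1 write@3
I1 mul r1: issue@2 deps=(None,0) exec_start@3 write@4
I2 mul r1: issue@3 deps=(0,0) exec_start@3 write@5
I3 add r4: issue@4 deps=(None,None) exec_start@4 write@5

Answer: 3 4 5 5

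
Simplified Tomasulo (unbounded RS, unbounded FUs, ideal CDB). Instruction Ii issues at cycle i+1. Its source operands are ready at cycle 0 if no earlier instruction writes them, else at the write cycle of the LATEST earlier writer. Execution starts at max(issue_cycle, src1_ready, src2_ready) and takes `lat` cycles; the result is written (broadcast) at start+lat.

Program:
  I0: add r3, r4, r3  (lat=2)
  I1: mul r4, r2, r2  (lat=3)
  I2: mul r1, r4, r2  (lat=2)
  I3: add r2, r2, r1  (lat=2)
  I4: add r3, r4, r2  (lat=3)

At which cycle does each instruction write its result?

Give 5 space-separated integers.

I0 add r3: issue@1 deps=(None,None) exec_start@1 write@3
I1 mul r4: issue@2 deps=(None,None) exec_start@2 write@5
I2 mul r1: issue@3 deps=(1,None) exec_start@5 write@7
I3 add r2: issue@4 deps=(None,2) exec_start@7 write@9
I4 add r3: issue@5 deps=(1,3) exec_start@9 write@12

Answer: 3 5 7 9 12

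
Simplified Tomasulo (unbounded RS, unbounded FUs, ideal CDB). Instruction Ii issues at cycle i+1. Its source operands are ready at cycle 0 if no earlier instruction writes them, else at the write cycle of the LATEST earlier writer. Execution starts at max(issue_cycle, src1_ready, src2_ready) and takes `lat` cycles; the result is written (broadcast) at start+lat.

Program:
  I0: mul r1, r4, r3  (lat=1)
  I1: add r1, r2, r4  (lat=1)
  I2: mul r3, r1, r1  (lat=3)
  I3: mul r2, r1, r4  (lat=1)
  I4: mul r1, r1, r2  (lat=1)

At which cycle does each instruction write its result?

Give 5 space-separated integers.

I0 mul r1: issue@1 deps=(None,None) exec_start@1 write@2
I1 add r1: issue@2 deps=(None,None) exec_start@2 write@3
I2 mul r3: issue@3 deps=(1,1) exec_start@3 write@6
I3 mul r2: issue@4 deps=(1,None) exec_start@4 write@5
I4 mul r1: issue@5 deps=(1,3) exec_start@5 write@6

Answer: 2 3 6 5 6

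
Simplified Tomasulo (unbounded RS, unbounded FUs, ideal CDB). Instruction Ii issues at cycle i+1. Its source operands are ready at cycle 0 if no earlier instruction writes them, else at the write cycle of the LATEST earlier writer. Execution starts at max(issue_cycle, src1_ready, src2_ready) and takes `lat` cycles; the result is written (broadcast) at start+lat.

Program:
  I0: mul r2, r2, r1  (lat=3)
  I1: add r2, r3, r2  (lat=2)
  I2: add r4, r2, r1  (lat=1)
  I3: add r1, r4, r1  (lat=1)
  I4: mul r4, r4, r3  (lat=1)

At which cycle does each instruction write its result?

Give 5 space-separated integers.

Answer: 4 6 7 8 8

Derivation:
I0 mul r2: issue@1 deps=(None,None) exec_start@1 write@4
I1 add r2: issue@2 deps=(None,0) exec_start@4 write@6
I2 add r4: issue@3 deps=(1,None) exec_start@6 write@7
I3 add r1: issue@4 deps=(2,None) exec_start@7 write@8
I4 mul r4: issue@5 deps=(2,None) exec_start@7 write@8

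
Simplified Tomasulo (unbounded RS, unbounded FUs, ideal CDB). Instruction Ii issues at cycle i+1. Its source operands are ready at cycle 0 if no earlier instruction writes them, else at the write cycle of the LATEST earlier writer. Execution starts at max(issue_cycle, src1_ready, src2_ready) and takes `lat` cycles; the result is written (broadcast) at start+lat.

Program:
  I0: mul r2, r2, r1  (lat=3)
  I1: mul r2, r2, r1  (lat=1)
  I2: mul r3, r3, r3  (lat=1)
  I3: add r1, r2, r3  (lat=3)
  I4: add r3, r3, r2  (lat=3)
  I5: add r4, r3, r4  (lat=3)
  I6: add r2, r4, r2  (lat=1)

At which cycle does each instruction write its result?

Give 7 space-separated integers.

I0 mul r2: issue@1 deps=(None,None) exec_start@1 write@4
I1 mul r2: issue@2 deps=(0,None) exec_start@4 write@5
I2 mul r3: issue@3 deps=(None,None) exec_start@3 write@4
I3 add r1: issue@4 deps=(1,2) exec_start@5 write@8
I4 add r3: issue@5 deps=(2,1) exec_start@5 write@8
I5 add r4: issue@6 deps=(4,None) exec_start@8 write@11
I6 add r2: issue@7 deps=(5,1) exec_start@11 write@12

Answer: 4 5 4 8 8 11 12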